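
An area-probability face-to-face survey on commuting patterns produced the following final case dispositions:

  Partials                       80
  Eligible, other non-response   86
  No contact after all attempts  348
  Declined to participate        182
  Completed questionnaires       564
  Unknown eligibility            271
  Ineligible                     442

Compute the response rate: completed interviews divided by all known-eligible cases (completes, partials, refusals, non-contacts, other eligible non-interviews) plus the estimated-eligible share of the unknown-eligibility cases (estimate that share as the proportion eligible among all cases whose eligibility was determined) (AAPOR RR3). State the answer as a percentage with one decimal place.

Num: 564
Eligible (known): 564 + 80 + 182 + 348 + 86 = 1260
e = 1260 / (1260 + 442) = 1260 / 1702 = 0.7403
Estimated eligible among unknowns: 0.7403 × 271 = 200.62
Denominator: 1260 + 200.62 = 1460.62
RR3 = 564 / 1460.62 = 0.3861

38.6%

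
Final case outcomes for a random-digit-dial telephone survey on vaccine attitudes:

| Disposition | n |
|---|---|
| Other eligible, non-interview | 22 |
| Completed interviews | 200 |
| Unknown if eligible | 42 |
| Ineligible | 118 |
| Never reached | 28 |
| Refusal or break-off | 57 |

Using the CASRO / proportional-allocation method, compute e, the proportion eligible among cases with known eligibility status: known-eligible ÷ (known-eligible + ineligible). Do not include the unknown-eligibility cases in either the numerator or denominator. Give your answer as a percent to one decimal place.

72.2%

Eligible (known) → 200 + 57 + 28 + 22 = 307
e = 307 / (307 + 118) = 307 / 425 = 0.7224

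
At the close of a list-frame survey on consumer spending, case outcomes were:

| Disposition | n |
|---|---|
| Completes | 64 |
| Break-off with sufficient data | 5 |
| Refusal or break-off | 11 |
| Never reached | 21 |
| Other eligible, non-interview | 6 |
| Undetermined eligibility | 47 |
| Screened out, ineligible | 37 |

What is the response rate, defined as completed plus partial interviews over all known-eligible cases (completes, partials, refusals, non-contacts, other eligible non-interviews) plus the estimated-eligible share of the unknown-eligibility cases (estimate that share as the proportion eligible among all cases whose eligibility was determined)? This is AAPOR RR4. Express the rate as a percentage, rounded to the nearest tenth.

48.6%

Num → 64 + 5 = 69
Eligible (known) → 64 + 5 + 11 + 21 + 6 = 107
e = 107 / (107 + 37) = 107 / 144 = 0.7431
Estimated eligible among unknowns → 0.7431 × 47 = 34.93
Base → 107 + 34.93 = 141.93
RR4 = 69 / 141.93 = 0.4862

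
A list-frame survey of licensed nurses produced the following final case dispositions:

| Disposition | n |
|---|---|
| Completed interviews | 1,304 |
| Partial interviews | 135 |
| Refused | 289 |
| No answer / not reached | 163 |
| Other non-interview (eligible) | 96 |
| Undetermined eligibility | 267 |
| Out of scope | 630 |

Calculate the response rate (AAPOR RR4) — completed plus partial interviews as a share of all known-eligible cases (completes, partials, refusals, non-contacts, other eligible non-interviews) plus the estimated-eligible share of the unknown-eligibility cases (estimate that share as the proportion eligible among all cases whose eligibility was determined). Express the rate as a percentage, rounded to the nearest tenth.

Top: 1304 + 135 = 1439
Known eligible: 1304 + 135 + 289 + 163 + 96 = 1987
e = 1987 / (1987 + 630) = 1987 / 2617 = 0.7593
Eligible share of unknowns: 0.7593 × 267 = 202.73
Denominator: 1987 + 202.73 = 2189.73
RR4 = 1439 / 2189.73 = 0.6572

65.7%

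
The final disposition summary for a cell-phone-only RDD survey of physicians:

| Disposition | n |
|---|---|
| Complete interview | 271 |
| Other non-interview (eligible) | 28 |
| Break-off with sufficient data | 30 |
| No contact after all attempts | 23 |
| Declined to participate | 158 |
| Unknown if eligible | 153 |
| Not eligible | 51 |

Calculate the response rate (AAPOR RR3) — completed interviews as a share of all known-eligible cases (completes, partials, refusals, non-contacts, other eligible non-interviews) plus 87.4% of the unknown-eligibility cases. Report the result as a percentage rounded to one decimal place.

42.1%

Num: 271
Determined eligible: 271 + 30 + 158 + 23 + 28 = 510
Eligible share of unknowns: 0.8740 × 153 = 133.72
Denominator: 510 + 133.72 = 643.72
RR3 = 271 / 643.72 = 0.4210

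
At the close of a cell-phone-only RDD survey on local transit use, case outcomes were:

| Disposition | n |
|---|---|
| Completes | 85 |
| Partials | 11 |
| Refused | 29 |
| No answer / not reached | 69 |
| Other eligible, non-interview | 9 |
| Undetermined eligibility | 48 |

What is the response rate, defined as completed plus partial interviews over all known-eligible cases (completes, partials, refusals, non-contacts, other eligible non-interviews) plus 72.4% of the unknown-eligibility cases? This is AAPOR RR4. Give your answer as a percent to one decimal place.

40.4%

Num: 85 + 11 = 96
Known eligible: 85 + 11 + 29 + 69 + 9 = 203
Eligible share of unknowns: 0.7240 × 48 = 34.75
Base: 203 + 34.75 = 237.75
RR4 = 96 / 237.75 = 0.4038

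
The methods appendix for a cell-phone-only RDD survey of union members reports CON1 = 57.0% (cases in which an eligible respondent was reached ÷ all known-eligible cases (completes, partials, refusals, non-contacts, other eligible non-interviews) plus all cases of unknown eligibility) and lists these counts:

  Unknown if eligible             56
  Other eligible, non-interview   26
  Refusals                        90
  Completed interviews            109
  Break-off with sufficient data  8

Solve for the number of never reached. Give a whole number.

120

Numerator = 109 + 8 + 90 + 26 = 233
CON1 = 233 / D = 0.570
D = 233 / 0.570 = 408.8
Remaining denominator categories sum to 289
never reached = 408.8 − 289 ≈ 120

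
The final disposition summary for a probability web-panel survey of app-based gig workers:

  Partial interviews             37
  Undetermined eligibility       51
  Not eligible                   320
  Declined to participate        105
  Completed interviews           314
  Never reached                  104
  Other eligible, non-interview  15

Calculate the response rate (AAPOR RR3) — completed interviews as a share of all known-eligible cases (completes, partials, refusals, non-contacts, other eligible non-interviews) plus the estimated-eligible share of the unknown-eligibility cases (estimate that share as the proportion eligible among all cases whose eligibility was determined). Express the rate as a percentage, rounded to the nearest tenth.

Top → 314
Known eligible → 314 + 37 + 105 + 104 + 15 = 575
e = 575 / (575 + 320) = 575 / 895 = 0.6425
Eligible share of unknowns → 0.6425 × 51 = 32.77
Denom → 575 + 32.77 = 607.77
RR3 = 314 / 607.77 = 0.5166

51.7%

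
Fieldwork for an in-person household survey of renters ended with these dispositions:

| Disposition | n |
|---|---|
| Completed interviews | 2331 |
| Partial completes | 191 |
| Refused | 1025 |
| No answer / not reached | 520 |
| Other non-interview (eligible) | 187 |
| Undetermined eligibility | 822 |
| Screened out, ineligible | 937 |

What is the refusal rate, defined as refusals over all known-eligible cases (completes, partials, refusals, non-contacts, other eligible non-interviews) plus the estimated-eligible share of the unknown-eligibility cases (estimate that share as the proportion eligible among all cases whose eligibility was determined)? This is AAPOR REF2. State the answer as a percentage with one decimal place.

Num: 1025
Determined eligible: 2331 + 191 + 1025 + 520 + 187 = 4254
e = 4254 / (4254 + 937) = 4254 / 5191 = 0.8195
e × U: 0.8195 × 822 = 673.63
Denominator: 4254 + 673.63 = 4927.63
REF2 = 1025 / 4927.63 = 0.2080

20.8%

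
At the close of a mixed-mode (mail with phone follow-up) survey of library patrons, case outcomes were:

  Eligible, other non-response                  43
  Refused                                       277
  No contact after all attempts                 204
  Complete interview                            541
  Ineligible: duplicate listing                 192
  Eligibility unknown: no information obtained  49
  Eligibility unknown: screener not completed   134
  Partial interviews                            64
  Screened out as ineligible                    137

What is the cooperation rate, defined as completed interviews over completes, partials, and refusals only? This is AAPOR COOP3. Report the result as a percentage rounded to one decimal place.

Unknown eligibility = 134 + 49 = 183
Ineligible = 137 + 192 = 329
Top: 541
Denom: 541 + 64 + 277 = 882
COOP3 = 541 / 882 = 0.6134

61.3%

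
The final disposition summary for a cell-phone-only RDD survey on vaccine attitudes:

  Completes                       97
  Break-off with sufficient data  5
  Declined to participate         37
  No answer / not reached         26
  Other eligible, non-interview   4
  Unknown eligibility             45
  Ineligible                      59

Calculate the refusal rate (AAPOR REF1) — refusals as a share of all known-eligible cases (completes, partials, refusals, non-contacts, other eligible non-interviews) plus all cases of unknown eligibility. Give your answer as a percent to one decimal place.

Numerator: 37
Denom: 97 + 5 + 37 + 26 + 4 + 45 = 214
REF1 = 37 / 214 = 0.1729

17.3%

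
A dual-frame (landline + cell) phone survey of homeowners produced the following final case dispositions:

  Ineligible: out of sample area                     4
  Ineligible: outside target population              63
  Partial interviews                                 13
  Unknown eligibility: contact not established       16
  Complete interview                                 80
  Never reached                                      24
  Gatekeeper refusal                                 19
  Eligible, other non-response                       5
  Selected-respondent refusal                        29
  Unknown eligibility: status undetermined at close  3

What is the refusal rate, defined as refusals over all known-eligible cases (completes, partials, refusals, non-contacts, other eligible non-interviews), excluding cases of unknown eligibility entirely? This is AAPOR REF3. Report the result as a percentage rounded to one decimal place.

28.2%

Refusal or break-off = 19 + 29 = 48
Eligibility not determined = 16 + 3 = 19
Screened out, ineligible = 63 + 4 = 67
Top: 48
Denom: 80 + 13 + 48 + 24 + 5 = 170
REF3 = 48 / 170 = 0.2824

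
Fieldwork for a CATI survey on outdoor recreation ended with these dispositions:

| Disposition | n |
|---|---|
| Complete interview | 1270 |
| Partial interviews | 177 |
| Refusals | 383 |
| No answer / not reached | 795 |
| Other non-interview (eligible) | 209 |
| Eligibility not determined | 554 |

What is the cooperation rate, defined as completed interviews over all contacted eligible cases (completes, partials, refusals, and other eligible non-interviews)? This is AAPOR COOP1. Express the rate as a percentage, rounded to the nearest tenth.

Num → 1270
Denominator → 1270 + 177 + 383 + 209 = 2039
COOP1 = 1270 / 2039 = 0.6229

62.3%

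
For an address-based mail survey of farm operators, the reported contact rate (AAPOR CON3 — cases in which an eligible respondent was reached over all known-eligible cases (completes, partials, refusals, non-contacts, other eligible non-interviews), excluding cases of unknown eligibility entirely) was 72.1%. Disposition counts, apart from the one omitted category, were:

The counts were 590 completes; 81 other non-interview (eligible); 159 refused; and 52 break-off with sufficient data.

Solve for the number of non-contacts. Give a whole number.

Top = 590 + 52 + 159 + 81 = 882
CON3 = 882 / D = 0.721
D = 882 / 0.721 = 1223.3
Other denominator terms total 882
non-contacts = 1223.3 − 882 ≈ 341

341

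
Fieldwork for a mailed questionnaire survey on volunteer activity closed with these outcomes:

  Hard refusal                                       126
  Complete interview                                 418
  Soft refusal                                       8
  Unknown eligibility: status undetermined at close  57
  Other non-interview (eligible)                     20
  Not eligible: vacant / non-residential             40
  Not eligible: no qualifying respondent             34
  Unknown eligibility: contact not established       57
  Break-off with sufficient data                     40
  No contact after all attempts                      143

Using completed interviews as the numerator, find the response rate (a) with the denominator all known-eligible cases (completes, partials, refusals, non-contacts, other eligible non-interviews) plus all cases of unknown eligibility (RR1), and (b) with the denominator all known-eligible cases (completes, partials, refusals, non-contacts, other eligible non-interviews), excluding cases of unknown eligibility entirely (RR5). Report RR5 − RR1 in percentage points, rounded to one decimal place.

7.3

Refusals = 126 + 8 = 134
Unknown if eligible = 57 + 57 = 114
Ineligible = 34 + 40 = 74
Top → 418
Base → 418 + 40 + 134 + 143 + 20 + 114 = 869
RR1 = 418 / 869 = 0.4810
Base → 418 + 40 + 134 + 143 + 20 = 755
RR5 = 418 / 755 = 0.5536
Difference = 55.36 − 48.10 = 7.26 percentage points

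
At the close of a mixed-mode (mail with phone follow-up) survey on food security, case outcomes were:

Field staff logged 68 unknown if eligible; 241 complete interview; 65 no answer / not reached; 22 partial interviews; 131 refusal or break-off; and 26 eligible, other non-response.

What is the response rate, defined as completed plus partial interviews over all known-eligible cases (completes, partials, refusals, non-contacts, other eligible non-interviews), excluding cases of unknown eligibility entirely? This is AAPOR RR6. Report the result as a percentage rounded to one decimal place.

54.2%

Top: 241 + 22 = 263
Denominator: 241 + 22 + 131 + 65 + 26 = 485
RR6 = 263 / 485 = 0.5423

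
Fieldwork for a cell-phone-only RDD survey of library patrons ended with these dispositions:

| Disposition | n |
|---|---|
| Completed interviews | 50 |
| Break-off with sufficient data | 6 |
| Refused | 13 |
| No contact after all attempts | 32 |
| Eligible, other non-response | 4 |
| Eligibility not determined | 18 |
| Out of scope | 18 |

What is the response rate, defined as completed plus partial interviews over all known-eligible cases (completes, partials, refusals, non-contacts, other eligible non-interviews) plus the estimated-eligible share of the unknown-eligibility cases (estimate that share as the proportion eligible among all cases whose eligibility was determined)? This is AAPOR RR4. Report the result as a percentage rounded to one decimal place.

Numerator: 50 + 6 = 56
Known eligible: 50 + 6 + 13 + 32 + 4 = 105
e = 105 / (105 + 18) = 105 / 123 = 0.8537
e × U: 0.8537 × 18 = 15.37
Base: 105 + 15.37 = 120.37
RR4 = 56 / 120.37 = 0.4652

46.5%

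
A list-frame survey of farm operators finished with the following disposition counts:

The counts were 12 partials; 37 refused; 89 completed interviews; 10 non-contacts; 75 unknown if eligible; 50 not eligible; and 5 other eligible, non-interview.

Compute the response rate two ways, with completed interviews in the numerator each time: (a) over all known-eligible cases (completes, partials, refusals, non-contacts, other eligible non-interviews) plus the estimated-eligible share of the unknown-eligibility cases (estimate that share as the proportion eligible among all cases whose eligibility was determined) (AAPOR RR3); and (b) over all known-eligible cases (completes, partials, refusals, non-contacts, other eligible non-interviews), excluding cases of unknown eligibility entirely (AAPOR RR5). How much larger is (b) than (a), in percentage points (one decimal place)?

15.7

Num → 89
Eligible (known) → 89 + 12 + 37 + 10 + 5 = 153
e = 153 / (153 + 50) = 153 / 203 = 0.7537
Estimated eligible among unknowns → 0.7537 × 75 = 56.53
Denominator → 153 + 56.53 = 209.53
RR3 = 89 / 209.53 = 0.4248
Denominator → 89 + 12 + 37 + 10 + 5 = 153
RR5 = 89 / 153 = 0.5817
Difference = 58.17 − 42.48 = 15.69 percentage points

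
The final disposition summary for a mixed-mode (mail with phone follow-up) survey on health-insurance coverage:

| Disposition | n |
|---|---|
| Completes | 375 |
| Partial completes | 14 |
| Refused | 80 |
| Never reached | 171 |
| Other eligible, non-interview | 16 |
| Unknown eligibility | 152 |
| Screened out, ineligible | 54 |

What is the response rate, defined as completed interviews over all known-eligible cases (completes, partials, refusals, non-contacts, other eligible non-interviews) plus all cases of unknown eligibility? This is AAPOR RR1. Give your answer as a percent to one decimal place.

Numerator: 375
Base: 375 + 14 + 80 + 171 + 16 + 152 = 808
RR1 = 375 / 808 = 0.4641

46.4%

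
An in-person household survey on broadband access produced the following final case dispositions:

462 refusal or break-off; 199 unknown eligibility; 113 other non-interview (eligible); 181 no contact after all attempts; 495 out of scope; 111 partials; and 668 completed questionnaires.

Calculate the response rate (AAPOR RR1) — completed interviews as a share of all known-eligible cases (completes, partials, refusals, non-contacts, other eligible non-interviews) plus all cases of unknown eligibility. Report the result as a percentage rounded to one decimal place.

Top: 668
Base: 668 + 111 + 462 + 181 + 113 + 199 = 1734
RR1 = 668 / 1734 = 0.3852

38.5%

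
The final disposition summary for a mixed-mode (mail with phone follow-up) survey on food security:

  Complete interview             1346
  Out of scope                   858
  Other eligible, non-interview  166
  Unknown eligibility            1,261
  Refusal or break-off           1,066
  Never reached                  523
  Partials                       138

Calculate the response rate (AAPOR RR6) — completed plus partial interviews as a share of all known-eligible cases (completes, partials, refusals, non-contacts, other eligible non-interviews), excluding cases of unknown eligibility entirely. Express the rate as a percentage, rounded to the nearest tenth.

Num: 1346 + 138 = 1484
Denominator: 1346 + 138 + 1066 + 523 + 166 = 3239
RR6 = 1484 / 3239 = 0.4582

45.8%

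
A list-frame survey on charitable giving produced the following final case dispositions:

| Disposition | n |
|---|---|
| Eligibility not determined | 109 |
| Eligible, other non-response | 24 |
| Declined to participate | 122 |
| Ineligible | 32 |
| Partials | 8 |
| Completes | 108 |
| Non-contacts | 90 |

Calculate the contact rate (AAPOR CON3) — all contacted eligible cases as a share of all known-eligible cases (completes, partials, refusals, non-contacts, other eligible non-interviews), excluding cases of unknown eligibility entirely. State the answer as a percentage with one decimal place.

74.4%

Num: 108 + 8 + 122 + 24 = 262
Denominator: 108 + 8 + 122 + 90 + 24 = 352
CON3 = 262 / 352 = 0.7443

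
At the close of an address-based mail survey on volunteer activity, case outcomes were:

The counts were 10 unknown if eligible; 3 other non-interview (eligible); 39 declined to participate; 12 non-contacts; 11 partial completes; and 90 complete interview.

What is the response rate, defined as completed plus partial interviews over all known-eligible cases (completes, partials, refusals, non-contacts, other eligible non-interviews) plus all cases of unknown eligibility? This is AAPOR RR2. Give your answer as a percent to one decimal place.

Top = 90 + 11 = 101
Base = 90 + 11 + 39 + 12 + 3 + 10 = 165
RR2 = 101 / 165 = 0.6121

61.2%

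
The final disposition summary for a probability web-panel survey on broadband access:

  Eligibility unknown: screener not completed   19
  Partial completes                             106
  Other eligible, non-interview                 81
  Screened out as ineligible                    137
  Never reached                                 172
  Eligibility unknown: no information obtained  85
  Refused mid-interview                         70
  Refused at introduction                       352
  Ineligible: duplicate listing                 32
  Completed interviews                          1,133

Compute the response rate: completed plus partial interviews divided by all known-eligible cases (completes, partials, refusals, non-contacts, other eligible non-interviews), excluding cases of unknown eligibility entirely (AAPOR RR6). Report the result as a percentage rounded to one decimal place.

Refused = 352 + 70 = 422
Undetermined eligibility = 19 + 85 = 104
Screened out, ineligible = 137 + 32 = 169
Numerator → 1133 + 106 = 1239
Denominator → 1133 + 106 + 422 + 172 + 81 = 1914
RR6 = 1239 / 1914 = 0.6473

64.7%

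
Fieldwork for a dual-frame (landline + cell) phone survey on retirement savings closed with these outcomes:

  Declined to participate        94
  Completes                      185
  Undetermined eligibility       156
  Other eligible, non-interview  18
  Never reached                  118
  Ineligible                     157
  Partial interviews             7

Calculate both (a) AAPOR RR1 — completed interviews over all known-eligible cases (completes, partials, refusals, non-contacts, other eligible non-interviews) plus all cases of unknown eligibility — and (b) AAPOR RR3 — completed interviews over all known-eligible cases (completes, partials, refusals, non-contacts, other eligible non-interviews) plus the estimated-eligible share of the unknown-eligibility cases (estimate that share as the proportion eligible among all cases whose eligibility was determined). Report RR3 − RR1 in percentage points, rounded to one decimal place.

2.5

Num: 185
Denom: 185 + 7 + 94 + 118 + 18 + 156 = 578
RR1 = 185 / 578 = 0.3201
Known eligible: 185 + 7 + 94 + 118 + 18 = 422
e = 422 / (422 + 157) = 422 / 579 = 0.7288
Estimated eligible among unknowns: 0.7288 × 156 = 113.69
Denom: 422 + 113.69 = 535.69
RR3 = 185 / 535.69 = 0.3453
Difference = 34.53 − 32.01 = 2.52 percentage points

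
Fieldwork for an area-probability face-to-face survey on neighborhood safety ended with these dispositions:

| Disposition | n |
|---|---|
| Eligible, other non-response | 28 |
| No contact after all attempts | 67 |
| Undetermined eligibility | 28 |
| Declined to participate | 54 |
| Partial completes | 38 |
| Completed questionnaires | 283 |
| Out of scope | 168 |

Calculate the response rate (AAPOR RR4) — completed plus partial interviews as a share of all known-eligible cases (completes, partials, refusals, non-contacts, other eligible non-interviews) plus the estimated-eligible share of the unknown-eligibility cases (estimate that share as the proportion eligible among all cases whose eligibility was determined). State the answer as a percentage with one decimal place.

65.4%

Numerator = 283 + 38 = 321
Determined eligible = 283 + 38 + 54 + 67 + 28 = 470
e = 470 / (470 + 168) = 470 / 638 = 0.7367
Estimated eligible among unknowns = 0.7367 × 28 = 20.63
Denom = 470 + 20.63 = 490.63
RR4 = 321 / 490.63 = 0.6543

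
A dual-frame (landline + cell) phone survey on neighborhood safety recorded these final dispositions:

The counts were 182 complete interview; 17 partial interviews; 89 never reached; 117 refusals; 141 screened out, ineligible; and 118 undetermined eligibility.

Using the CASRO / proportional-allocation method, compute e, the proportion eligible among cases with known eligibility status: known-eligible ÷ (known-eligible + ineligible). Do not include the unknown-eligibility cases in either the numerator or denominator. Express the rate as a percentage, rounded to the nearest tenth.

74.2%

Determined eligible: 182 + 17 + 117 + 89 = 405
e = 405 / (405 + 141) = 405 / 546 = 0.7418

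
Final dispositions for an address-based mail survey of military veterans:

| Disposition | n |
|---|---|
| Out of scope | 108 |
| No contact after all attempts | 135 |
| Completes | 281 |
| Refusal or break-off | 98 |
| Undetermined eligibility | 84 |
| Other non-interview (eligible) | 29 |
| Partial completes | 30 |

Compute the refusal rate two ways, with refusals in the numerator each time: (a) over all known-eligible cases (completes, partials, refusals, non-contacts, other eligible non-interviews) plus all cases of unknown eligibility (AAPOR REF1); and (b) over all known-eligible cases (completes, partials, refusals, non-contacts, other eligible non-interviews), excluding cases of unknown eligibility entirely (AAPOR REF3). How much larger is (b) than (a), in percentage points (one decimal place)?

2.2

Top: 98
Denominator: 281 + 30 + 98 + 135 + 29 + 84 = 657
REF1 = 98 / 657 = 0.1492
Denominator: 281 + 30 + 98 + 135 + 29 = 573
REF3 = 98 / 573 = 0.1710
Difference = 17.10 − 14.92 = 2.18 percentage points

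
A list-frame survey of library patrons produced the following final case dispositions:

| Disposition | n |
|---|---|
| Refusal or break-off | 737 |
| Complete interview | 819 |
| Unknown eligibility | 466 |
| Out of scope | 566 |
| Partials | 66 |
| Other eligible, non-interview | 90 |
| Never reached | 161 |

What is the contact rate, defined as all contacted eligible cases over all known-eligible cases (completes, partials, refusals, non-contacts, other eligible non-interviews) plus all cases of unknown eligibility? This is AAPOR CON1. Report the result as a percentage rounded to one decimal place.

Num → 819 + 66 + 737 + 90 = 1712
Denominator → 819 + 66 + 737 + 161 + 90 + 466 = 2339
CON1 = 1712 / 2339 = 0.7319

73.2%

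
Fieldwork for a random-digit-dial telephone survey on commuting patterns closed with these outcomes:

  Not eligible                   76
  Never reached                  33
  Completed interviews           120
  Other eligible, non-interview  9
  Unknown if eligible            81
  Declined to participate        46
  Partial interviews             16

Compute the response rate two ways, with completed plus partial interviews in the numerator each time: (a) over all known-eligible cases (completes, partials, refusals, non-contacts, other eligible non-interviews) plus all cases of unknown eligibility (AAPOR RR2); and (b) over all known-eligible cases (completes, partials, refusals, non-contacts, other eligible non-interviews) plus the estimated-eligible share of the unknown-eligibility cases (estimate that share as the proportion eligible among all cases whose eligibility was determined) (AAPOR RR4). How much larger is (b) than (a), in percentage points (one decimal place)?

3.2

Top → 120 + 16 = 136
Base → 120 + 16 + 46 + 33 + 9 + 81 = 305
RR2 = 136 / 305 = 0.4459
Known eligible → 120 + 16 + 46 + 33 + 9 = 224
e = 224 / (224 + 76) = 224 / 300 = 0.7467
Eligible share of unknowns → 0.7467 × 81 = 60.48
Base → 224 + 60.48 = 284.48
RR4 = 136 / 284.48 = 0.4781
Difference = 47.81 − 44.59 = 3.22 percentage points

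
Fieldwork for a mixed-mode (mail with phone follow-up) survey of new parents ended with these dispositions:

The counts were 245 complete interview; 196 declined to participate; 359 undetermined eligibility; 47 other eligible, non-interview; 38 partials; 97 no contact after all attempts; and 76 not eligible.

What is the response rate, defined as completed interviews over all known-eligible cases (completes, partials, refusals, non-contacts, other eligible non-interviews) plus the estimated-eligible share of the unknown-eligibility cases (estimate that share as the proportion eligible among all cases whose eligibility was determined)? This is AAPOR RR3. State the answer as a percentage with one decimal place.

Numerator: 245
Eligible (known): 245 + 38 + 196 + 97 + 47 = 623
e = 623 / (623 + 76) = 623 / 699 = 0.8913
Estimated eligible among unknowns: 0.8913 × 359 = 319.98
Base: 623 + 319.98 = 942.98
RR3 = 245 / 942.98 = 0.2598

26.0%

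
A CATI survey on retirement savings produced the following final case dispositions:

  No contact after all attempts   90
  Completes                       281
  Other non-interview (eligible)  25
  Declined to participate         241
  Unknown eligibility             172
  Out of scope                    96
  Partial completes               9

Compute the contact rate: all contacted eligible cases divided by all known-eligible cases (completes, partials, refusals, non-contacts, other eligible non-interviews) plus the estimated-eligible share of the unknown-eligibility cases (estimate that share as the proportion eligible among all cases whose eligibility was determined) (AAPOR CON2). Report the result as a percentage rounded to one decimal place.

69.9%

Numerator → 281 + 9 + 241 + 25 = 556
Determined eligible → 281 + 9 + 241 + 90 + 25 = 646
e = 646 / (646 + 96) = 646 / 742 = 0.8706
Estimated eligible among unknowns → 0.8706 × 172 = 149.74
Denom → 646 + 149.74 = 795.74
CON2 = 556 / 795.74 = 0.6987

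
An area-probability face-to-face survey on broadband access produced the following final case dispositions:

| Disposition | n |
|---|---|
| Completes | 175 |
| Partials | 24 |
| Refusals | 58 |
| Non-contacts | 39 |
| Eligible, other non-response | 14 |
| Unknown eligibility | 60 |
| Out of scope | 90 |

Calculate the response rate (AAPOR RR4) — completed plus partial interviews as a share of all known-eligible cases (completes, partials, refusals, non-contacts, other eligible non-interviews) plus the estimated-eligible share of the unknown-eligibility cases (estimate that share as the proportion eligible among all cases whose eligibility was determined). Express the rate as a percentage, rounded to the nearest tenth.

55.8%

Numerator: 175 + 24 = 199
Eligible (known): 175 + 24 + 58 + 39 + 14 = 310
e = 310 / (310 + 90) = 310 / 400 = 0.7750
Estimated eligible among unknowns: 0.7750 × 60 = 46.50
Base: 310 + 46.50 = 356.50
RR4 = 199 / 356.50 = 0.5582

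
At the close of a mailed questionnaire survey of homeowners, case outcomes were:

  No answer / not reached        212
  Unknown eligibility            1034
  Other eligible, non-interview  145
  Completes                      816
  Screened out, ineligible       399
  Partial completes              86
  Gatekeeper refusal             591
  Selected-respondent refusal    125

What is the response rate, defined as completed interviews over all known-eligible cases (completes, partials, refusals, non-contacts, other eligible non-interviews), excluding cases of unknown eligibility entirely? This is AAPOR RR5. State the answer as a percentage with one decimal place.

Refusals = 591 + 125 = 716
Top = 816
Base = 816 + 86 + 716 + 212 + 145 = 1975
RR5 = 816 / 1975 = 0.4132

41.3%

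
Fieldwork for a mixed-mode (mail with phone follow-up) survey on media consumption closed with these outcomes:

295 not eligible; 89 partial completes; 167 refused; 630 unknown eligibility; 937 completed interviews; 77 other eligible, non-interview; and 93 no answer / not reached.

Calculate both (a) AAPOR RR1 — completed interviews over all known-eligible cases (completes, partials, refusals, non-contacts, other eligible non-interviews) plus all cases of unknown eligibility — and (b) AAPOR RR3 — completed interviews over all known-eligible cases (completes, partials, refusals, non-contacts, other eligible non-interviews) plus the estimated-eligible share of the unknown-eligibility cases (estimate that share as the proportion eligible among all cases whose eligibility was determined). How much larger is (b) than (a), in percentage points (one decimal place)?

2.8

Numerator: 937
Denom: 937 + 89 + 167 + 93 + 77 + 630 = 1993
RR1 = 937 / 1993 = 0.4701
Eligible (known): 937 + 89 + 167 + 93 + 77 = 1363
e = 1363 / (1363 + 295) = 1363 / 1658 = 0.8221
Estimated eligible among unknowns: 0.8221 × 630 = 517.92
Denom: 1363 + 517.92 = 1880.92
RR3 = 937 / 1880.92 = 0.4982
Difference = 49.82 − 47.01 = 2.81 percentage points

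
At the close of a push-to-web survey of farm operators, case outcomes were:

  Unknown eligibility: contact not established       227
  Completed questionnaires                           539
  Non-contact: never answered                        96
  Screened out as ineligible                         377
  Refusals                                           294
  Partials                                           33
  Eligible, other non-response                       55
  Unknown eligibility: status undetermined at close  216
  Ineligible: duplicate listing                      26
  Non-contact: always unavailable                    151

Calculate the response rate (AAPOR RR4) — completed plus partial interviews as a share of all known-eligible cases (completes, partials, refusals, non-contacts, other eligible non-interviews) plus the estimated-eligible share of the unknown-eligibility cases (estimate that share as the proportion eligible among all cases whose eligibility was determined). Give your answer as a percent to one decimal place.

Never reached = 96 + 151 = 247
Eligibility not determined = 227 + 216 = 443
Ineligible = 377 + 26 = 403
Num = 539 + 33 = 572
Determined eligible = 539 + 33 + 294 + 247 + 55 = 1168
e = 1168 / (1168 + 403) = 1168 / 1571 = 0.7435
e × U = 0.7435 × 443 = 329.37
Base = 1168 + 329.37 = 1497.37
RR4 = 572 / 1497.37 = 0.3820

38.2%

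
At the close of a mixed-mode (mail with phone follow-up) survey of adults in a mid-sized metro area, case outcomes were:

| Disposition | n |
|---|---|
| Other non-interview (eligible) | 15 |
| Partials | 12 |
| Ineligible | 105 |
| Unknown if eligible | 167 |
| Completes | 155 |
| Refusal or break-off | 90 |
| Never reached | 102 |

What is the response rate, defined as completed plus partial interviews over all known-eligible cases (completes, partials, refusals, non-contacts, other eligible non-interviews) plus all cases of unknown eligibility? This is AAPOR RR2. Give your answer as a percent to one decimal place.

Num → 155 + 12 = 167
Denominator → 155 + 12 + 90 + 102 + 15 + 167 = 541
RR2 = 167 / 541 = 0.3087

30.9%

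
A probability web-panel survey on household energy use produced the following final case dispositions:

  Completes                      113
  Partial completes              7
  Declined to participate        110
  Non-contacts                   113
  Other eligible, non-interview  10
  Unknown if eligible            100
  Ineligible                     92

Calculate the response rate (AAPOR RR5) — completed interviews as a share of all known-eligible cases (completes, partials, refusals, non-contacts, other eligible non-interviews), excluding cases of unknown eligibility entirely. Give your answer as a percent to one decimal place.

Numerator: 113
Denom: 113 + 7 + 110 + 113 + 10 = 353
RR5 = 113 / 353 = 0.3201

32.0%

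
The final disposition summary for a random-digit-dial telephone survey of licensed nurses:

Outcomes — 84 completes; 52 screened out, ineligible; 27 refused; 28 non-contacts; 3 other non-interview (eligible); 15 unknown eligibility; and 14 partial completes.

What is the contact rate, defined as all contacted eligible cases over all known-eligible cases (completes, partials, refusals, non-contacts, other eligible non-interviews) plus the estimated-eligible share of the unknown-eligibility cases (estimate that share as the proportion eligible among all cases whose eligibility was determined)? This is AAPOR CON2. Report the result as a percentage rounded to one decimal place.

Numerator → 84 + 14 + 27 + 3 = 128
Eligible (known) → 84 + 14 + 27 + 28 + 3 = 156
e = 156 / (156 + 52) = 156 / 208 = 0.7500
Eligible share of unknowns → 0.7500 × 15 = 11.25
Base → 156 + 11.25 = 167.25
CON2 = 128 / 167.25 = 0.7653

76.5%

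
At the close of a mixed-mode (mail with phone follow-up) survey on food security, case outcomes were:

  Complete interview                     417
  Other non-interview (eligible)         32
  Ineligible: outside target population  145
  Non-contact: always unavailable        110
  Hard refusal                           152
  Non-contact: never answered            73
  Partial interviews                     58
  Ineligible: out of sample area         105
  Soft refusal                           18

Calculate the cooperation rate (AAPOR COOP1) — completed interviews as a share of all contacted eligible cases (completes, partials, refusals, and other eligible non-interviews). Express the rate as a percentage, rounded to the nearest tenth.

61.6%

Declined to participate = 152 + 18 = 170
No contact after all attempts = 73 + 110 = 183
Not eligible = 145 + 105 = 250
Num = 417
Denom = 417 + 58 + 170 + 32 = 677
COOP1 = 417 / 677 = 0.6160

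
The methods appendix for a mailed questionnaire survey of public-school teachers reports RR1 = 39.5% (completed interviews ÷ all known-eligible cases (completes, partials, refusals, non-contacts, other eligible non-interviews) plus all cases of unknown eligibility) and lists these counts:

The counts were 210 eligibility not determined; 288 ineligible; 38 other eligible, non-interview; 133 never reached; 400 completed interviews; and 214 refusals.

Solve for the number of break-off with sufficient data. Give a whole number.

RR1 = 400 / D = 0.395
D = 400 / 0.395 = 1012.7
Other denominator terms total 995
break-off with sufficient data = 1012.7 − 995 ≈ 18

18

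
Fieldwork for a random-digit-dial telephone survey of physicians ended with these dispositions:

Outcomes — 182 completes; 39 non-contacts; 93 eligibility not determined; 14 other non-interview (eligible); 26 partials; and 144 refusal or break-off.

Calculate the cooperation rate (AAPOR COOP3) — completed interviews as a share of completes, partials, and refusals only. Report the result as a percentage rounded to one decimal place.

Top → 182
Denom → 182 + 26 + 144 = 352
COOP3 = 182 / 352 = 0.5170

51.7%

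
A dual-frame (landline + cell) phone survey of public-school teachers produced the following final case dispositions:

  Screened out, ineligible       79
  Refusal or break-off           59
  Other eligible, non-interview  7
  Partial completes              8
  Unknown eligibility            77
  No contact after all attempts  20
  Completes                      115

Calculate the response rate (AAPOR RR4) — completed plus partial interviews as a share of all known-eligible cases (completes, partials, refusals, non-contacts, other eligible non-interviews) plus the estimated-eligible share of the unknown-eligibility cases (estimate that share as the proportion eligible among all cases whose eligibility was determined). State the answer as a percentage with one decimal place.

46.4%

Top = 115 + 8 = 123
Eligible (known) = 115 + 8 + 59 + 20 + 7 = 209
e = 209 / (209 + 79) = 209 / 288 = 0.7257
Estimated eligible among unknowns = 0.7257 × 77 = 55.88
Base = 209 + 55.88 = 264.88
RR4 = 123 / 264.88 = 0.4644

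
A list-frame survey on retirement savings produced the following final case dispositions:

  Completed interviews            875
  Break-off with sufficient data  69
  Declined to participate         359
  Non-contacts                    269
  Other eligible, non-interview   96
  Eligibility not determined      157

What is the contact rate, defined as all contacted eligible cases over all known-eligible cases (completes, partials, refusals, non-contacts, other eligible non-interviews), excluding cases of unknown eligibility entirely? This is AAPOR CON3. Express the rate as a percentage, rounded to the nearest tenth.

83.9%

Num = 875 + 69 + 359 + 96 = 1399
Denominator = 875 + 69 + 359 + 269 + 96 = 1668
CON3 = 1399 / 1668 = 0.8387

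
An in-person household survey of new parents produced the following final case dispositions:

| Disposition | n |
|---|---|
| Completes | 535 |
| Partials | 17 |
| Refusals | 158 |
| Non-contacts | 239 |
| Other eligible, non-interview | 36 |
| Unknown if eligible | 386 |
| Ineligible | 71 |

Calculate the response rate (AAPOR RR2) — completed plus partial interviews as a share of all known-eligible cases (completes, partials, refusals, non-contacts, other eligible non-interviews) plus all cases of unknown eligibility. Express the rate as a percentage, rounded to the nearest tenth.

40.3%

Num: 535 + 17 = 552
Denom: 535 + 17 + 158 + 239 + 36 + 386 = 1371
RR2 = 552 / 1371 = 0.4026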